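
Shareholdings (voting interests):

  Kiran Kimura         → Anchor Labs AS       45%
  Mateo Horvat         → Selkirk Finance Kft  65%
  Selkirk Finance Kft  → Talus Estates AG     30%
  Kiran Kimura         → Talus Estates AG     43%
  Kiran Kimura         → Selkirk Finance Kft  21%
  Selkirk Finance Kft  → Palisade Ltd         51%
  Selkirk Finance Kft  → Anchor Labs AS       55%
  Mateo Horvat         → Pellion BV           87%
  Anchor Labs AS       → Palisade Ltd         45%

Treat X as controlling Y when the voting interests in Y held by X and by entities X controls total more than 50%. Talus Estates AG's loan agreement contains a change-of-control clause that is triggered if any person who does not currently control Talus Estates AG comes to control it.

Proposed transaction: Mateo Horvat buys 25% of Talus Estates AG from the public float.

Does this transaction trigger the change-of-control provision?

The purchase changes only Mateo's holdings, so Mateo is the only person who could newly come to control Talus.
Mateo holds 65% of Selkirk, so Mateo controls Selkirk.
Selkirk holds 55% of Anchor, so Mateo controls Anchor.
Mateo holds 87% of Pellion, so Mateo controls Pellion.
Selkirk and Anchor together hold 51% + 45% = 96% of Palisade, so Mateo controls Palisade.
In Talus, Mateo's side holds only 30%, not > 50%.
So before the transaction, Mateo does not control Talus.
After the purchase, Mateo holds 25% of Talus directly.
Selkirk and Mateo together hold 30% + 25% = 55% of Talus, so Mateo controls Talus.
Mateo did not control Talus before and does after, so the clause is triggered.

Yes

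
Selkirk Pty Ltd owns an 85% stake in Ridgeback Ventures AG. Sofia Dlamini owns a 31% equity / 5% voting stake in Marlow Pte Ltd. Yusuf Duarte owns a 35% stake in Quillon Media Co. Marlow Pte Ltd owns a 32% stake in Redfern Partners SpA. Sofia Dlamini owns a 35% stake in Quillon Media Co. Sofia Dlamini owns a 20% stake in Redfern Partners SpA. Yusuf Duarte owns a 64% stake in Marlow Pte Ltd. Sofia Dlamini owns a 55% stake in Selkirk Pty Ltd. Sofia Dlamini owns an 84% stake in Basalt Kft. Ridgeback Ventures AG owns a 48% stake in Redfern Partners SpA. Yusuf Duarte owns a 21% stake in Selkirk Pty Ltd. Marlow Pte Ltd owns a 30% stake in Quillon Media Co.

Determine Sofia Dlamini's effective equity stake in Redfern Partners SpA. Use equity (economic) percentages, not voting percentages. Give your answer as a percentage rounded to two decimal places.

Sofia reaches Redfern along 3 paths.
Direct stake: 20% = 20%.
Via Selkirk → Ridgeback: 55% × 85% × 48% = 22.44%.
Via Marlow: 31% × 32% = 9.92%.
Total: 20% + 22.44% + 9.92% = 52.36%.

52.36%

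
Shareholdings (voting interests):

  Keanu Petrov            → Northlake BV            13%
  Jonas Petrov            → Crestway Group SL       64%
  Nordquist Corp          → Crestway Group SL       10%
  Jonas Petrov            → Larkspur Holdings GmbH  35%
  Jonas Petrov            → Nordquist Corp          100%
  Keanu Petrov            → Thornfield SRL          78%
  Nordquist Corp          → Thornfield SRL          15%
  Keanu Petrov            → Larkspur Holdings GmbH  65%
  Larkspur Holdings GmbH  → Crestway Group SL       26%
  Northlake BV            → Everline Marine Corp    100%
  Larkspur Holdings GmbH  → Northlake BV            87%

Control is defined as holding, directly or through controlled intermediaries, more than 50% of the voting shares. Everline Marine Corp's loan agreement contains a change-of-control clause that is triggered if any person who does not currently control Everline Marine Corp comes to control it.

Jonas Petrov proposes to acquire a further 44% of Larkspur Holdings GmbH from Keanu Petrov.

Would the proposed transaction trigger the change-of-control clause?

The purchase adds only to Jonas's holdings (Keanu's stake shrinks), so Jonas is the only person who could newly come to control Everline.
Jonas holds 100% of Nordquist, so Jonas controls Nordquist.
Nordquist and Jonas together hold 10% + 64% = 74% of Crestway, so Jonas controls Crestway.
Neither Jonas nor any entity Jonas controls holds any voting interest in Everline.
So before the transaction, Jonas does not control Everline.
After the purchase, Jonas's direct stake in Larkspur rises to 35% + 44% = 79%, and Keanu's stake falls to 21%.
Jonas holds 79% of Larkspur, so Jonas controls Larkspur.
Larkspur holds 87% of Northlake, so Jonas controls Northlake.
Northlake holds 100% of Everline, so Jonas controls Everline.
Jonas did not control Everline before and does after, so the clause is triggered.

Yes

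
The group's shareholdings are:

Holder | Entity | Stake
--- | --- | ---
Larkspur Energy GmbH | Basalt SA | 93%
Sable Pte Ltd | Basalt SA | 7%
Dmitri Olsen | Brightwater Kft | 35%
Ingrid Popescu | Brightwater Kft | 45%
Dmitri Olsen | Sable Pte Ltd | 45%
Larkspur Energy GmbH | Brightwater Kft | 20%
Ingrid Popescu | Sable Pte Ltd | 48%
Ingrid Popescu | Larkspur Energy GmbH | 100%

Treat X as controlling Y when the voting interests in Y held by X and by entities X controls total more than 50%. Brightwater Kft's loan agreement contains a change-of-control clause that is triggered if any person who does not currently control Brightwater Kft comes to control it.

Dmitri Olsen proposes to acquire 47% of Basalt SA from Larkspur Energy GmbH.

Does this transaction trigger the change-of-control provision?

The purchase adds only to Dmitri's holdings (Larkspur's stake shrinks), so Dmitri is the only person who could newly come to control Brightwater.
Dmitri's largest direct stake is 45% in Sable, which does not meet the threshold, so Dmitri controls no company.
In Brightwater, Dmitri's side holds only 35%, not > 50%.
So before the transaction, Dmitri does not control Brightwater.
After the purchase, Dmitri holds 47% of Basalt directly, and Larkspur's stake falls to 46%.
Dmitri's side now holds 47% of Basalt, not > 50%, so Dmitri still does not control Basalt.
After the transaction, Dmitri's side holds 35% of Brightwater, not > 50%, so Dmitri still does not control Brightwater.
No new person acquires control, so the clause is not triggered.

No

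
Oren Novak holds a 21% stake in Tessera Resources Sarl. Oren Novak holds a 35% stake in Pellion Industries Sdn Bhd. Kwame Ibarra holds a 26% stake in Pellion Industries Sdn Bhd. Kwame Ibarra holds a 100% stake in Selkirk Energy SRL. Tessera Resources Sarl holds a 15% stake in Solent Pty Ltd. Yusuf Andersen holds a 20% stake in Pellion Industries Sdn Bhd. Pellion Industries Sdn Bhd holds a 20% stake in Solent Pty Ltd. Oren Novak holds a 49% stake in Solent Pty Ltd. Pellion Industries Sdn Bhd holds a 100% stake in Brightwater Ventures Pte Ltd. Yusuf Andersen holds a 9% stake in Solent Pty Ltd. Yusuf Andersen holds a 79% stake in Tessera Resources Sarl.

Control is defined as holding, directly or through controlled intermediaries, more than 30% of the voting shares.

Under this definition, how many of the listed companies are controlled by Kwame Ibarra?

Kwame holds 100% of Selkirk, so Kwame controls Selkirk.
No other company's threshold is met.
Kwame controls 1 company.

1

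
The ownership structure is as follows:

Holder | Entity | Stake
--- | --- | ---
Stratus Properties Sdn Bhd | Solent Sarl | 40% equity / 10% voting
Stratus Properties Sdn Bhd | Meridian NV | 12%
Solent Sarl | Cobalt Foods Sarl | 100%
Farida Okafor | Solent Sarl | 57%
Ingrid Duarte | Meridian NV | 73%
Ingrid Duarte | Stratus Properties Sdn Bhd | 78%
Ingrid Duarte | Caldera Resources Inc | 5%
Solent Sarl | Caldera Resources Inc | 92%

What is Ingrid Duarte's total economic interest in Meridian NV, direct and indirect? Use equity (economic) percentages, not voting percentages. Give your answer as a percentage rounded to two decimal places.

Ingrid reaches Meridian along 2 paths.
Via Stratus: 78% × 12% = 9.36%.
Direct stake: 73% = 73%.
Total: 9.36% + 73% = 82.36%.

82.36%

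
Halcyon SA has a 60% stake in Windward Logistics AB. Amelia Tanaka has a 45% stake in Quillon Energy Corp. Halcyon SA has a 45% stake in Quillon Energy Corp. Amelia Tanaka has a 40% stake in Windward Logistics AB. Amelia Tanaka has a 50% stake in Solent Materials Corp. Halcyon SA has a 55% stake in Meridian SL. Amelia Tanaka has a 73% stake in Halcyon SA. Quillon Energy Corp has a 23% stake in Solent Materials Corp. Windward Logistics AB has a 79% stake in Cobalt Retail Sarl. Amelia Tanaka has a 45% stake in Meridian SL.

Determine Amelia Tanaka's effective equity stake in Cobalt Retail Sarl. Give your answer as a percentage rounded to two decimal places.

66.20%

Amelia reaches Cobalt along 2 paths.
Via Halcyon → Windward: 73% × 60% × 79% = 34.602%.
Via Windward: 40% × 79% = 31.6%.
Total: 34.602% + 31.6% = 66.202%.
Rounded: 66.20%.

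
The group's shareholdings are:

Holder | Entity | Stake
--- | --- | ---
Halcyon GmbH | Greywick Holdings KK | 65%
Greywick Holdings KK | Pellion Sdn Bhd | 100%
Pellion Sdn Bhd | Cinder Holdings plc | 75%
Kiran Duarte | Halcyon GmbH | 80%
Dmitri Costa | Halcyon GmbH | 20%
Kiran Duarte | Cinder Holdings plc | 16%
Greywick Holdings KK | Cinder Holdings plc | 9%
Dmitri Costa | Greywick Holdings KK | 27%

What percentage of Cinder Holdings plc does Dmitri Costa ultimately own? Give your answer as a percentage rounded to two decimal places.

Dmitri reaches Cinder along 4 paths.
Via Halcyon → Greywick → Pellion: 20% × 65% × 100% × 75% = 9.75%.
Via Greywick → Pellion: 27% × 100% × 75% = 20.25%.
Via Halcyon → Greywick: 20% × 65% × 9% = 1.17%.
Via Greywick: 27% × 9% = 2.43%.
Total: 9.75% + 20.25% + 1.17% + 2.43% = 33.6%.
Rounded: 33.60%.

33.60%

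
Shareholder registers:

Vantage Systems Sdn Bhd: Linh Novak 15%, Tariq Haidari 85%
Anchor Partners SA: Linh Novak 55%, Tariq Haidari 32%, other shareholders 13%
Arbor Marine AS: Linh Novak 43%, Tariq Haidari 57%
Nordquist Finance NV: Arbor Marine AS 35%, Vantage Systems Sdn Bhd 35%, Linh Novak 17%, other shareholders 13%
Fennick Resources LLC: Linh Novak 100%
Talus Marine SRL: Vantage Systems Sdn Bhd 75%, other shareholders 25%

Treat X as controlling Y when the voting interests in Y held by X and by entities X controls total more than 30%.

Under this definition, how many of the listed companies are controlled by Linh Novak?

4

Linh holds 55% of Anchor, so Linh controls Anchor.
Linh holds 43% of Arbor, so Linh controls Arbor.
Arbor and Linh together hold 35% + 17% = 52% of Nordquist, so Linh controls Nordquist.
Linh holds 100% of Fennick, so Linh controls Fennick.
No other company's threshold is met.
Linh controls 4 companies.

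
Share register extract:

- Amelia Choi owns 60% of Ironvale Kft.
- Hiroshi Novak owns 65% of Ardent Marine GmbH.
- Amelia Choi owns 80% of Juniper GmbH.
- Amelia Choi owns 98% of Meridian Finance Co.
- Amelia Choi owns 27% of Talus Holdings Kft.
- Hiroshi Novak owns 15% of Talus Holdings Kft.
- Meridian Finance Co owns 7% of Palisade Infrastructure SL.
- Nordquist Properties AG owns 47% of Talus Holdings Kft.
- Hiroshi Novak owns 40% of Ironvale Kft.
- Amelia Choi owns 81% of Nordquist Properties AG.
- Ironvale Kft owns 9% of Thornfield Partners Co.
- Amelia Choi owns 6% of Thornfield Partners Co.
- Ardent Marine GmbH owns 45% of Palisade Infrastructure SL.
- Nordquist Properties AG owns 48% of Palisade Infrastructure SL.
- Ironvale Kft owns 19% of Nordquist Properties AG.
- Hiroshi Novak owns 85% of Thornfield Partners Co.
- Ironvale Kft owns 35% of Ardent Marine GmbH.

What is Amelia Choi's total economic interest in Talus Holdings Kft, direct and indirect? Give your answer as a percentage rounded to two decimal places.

70.43%

Amelia reaches Talus along 3 paths.
Via Nordquist: 81% × 47% = 38.07%.
Via Ironvale → Nordquist: 60% × 19% × 47% = 5.358%.
Direct stake: 27% = 27%.
Total: 38.07% + 5.358% + 27% = 70.428%.
Rounded: 70.43%.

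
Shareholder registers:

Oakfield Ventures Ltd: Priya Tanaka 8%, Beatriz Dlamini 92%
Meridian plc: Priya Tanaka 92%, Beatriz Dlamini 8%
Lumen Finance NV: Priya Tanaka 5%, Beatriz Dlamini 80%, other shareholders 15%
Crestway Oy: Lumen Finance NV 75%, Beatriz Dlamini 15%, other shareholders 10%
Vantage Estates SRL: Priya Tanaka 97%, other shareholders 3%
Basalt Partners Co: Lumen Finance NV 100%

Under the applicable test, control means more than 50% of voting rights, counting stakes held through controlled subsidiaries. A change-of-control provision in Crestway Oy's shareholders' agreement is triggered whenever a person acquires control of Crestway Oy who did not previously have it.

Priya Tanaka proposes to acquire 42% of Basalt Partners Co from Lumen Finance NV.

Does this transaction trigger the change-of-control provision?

The purchase adds only to Priya's holdings (Lumen's stake shrinks), so Priya is the only person who could newly come to control Crestway.
Priya holds 92% of Meridian, so Priya controls Meridian.
Priya holds 97% of Vantage, so Priya controls Vantage.
Neither Priya nor any entity Priya controls holds any voting interest in Crestway.
So before the transaction, Priya does not control Crestway.
After the purchase, Priya holds 42% of Basalt directly, and Lumen's stake falls to 58%.
Priya's side now holds 42% of Basalt, not > 50%, so Priya still does not control Basalt.
After the transaction, neither Priya nor any entity Priya controls holds a voting interest in Crestway, so Priya still does not control it.
No new person acquires control, so the clause is not triggered.

No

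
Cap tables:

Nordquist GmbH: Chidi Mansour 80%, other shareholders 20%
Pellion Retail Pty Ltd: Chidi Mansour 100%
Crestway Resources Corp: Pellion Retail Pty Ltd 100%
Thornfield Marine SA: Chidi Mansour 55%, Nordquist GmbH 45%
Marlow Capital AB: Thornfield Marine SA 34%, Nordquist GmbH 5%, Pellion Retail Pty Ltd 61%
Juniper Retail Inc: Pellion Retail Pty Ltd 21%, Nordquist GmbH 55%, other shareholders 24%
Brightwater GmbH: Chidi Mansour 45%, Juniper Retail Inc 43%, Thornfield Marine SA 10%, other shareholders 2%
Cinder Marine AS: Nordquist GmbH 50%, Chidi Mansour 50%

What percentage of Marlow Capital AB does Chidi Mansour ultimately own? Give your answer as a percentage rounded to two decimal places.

95.94%

Chidi reaches Marlow along 4 paths.
Via Thornfield: 55% × 34% = 18.7%.
Via Nordquist → Thornfield: 80% × 45% × 34% = 12.24%.
Via Nordquist: 80% × 5% = 4%.
Via Pellion: 100% × 61% = 61%.
Total: 18.7% + 12.24% + 4% + 61% = 95.94%.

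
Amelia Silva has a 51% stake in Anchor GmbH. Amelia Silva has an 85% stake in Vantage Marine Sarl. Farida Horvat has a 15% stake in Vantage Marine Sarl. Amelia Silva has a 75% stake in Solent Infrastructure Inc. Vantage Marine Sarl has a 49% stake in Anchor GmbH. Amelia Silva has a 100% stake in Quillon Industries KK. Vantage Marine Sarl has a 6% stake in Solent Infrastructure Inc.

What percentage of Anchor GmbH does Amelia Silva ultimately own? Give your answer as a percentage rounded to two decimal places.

92.65%

Amelia reaches Anchor along 2 paths.
Via Vantage: 85% × 49% = 41.65%.
Direct stake: 51% = 51%.
Total: 41.65% + 51% = 92.65%.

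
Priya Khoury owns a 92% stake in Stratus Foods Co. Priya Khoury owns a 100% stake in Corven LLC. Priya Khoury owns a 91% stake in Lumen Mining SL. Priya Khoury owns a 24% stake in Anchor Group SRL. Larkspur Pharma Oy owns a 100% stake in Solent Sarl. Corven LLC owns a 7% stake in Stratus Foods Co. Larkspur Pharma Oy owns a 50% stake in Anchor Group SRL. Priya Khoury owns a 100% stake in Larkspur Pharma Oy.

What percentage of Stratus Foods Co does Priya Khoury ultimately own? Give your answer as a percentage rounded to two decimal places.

Priya reaches Stratus along 2 paths.
Via Corven: 100% × 7% = 7%.
Direct stake: 92% = 92%.
Total: 7% + 92% = 99%.
Rounded: 99.00%.

99.00%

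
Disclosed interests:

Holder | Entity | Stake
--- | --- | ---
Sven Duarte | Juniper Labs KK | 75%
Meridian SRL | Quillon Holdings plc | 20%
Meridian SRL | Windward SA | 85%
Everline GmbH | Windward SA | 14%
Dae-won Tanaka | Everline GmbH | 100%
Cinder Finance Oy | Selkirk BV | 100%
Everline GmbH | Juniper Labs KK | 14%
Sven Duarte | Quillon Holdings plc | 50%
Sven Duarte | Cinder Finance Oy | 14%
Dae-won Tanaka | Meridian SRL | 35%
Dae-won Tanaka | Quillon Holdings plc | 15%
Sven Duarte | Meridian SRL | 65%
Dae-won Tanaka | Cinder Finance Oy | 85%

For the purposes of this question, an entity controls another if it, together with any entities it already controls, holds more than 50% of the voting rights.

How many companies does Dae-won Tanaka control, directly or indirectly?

Dae-won holds 85% of Cinder, so Dae-won controls Cinder.
Cinder holds 100% of Selkirk, so Dae-won controls Selkirk.
Dae-won holds 100% of Everline, so Dae-won controls Everline.
No other company's threshold is met.
Dae-won controls 3 companies.

3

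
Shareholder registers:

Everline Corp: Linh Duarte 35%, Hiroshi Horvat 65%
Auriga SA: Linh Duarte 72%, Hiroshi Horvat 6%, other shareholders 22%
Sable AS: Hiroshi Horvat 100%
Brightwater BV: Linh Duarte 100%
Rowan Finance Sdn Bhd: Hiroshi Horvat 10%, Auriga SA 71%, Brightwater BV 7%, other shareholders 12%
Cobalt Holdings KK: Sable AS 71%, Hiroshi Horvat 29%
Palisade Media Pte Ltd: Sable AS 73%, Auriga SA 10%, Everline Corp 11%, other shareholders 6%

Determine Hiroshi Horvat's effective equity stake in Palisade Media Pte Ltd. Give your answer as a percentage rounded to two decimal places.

Hiroshi reaches Palisade along 3 paths.
Via Sable: 100% × 73% = 73%.
Via Auriga: 6% × 10% = 0.6%.
Via Everline: 65% × 11% = 7.15%.
Total: 73% + 0.6% + 7.15% = 80.75%.

80.75%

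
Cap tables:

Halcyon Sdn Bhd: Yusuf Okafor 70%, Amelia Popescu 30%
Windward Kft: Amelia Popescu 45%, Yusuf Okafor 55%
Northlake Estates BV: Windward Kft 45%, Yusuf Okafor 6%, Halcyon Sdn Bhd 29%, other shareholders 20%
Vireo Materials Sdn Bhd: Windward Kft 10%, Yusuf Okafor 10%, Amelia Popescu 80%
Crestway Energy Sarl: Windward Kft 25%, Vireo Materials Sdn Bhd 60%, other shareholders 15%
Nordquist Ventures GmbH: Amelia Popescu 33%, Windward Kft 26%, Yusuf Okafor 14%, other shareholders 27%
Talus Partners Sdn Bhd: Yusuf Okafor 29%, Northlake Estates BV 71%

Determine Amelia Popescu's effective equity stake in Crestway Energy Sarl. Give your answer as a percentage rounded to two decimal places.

Amelia reaches Crestway along 3 paths.
Via Windward: 45% × 25% = 11.25%.
Via Windward → Vireo: 45% × 10% × 60% = 2.7%.
Via Vireo: 80% × 60% = 48%.
Total: 11.25% + 2.7% + 48% = 61.95%.

61.95%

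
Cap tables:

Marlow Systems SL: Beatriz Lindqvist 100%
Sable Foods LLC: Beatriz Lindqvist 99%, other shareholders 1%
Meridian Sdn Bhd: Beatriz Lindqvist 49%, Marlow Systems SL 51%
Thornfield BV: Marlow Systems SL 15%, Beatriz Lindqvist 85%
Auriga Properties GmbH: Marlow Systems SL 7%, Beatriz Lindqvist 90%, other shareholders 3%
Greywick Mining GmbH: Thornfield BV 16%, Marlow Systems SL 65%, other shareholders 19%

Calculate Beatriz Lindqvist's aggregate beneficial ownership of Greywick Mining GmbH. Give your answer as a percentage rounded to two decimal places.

81.00%

Beatriz reaches Greywick along 3 paths.
Via Marlow → Thornfield: 100% × 15% × 16% = 2.4%.
Via Thornfield: 85% × 16% = 13.6%.
Via Marlow: 100% × 65% = 65%.
Total: 2.4% + 13.6% + 65% = 81%.
Rounded: 81.00%.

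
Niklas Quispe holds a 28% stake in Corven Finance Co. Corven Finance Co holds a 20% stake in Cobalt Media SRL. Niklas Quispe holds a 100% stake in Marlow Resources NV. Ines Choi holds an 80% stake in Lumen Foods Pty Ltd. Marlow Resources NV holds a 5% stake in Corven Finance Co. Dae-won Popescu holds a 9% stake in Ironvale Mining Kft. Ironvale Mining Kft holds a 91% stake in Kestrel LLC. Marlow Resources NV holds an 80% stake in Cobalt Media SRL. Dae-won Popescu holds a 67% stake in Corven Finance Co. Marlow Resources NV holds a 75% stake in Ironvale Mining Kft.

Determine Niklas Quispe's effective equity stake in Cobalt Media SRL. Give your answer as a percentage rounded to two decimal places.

Niklas reaches Cobalt along 3 paths.
Via Marlow → Corven: 100% × 5% × 20% = 1%.
Via Corven: 28% × 20% = 5.6%.
Via Marlow: 100% × 80% = 80%.
Total: 1% + 5.6% + 80% = 86.6%.
Rounded: 86.60%.

86.60%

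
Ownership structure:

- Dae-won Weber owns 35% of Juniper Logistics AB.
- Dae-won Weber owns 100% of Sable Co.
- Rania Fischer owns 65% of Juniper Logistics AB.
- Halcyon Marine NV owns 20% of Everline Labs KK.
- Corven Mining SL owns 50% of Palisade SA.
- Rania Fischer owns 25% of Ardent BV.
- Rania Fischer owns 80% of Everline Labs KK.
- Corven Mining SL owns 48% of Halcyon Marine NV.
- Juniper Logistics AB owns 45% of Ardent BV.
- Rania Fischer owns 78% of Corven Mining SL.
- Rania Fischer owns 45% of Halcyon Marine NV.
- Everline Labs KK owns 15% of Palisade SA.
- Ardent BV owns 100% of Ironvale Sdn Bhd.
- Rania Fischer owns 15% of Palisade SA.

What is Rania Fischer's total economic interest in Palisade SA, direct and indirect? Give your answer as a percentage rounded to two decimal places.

Rania reaches Palisade along 5 paths.
Direct stake: 15% = 15%.
Via Everline: 80% × 15% = 12%.
Via Halcyon → Everline: 45% × 20% × 15% = 1.35%.
Via Corven → Halcyon → Everline: 78% × 48% × 20% × 15% = 1.1232%.
Via Corven: 78% × 50% = 39%.
Total: 15% + 12% + 1.35% + 1.1232% + 39% = 68.4732%.
Rounded: 68.47%.

68.47%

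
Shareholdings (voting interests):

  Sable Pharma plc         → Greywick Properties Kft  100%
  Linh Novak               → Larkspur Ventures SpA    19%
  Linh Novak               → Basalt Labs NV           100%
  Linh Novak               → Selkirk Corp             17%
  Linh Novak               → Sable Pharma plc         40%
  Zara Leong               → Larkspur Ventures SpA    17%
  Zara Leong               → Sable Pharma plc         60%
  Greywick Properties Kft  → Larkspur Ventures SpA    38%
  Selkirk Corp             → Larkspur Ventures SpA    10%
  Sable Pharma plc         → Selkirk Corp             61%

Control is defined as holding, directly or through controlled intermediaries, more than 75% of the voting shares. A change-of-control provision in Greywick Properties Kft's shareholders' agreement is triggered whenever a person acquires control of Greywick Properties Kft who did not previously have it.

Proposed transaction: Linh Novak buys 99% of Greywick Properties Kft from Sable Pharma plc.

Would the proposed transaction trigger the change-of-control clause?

The purchase adds only to Linh's holdings (Sable's stake shrinks), so Linh is the only person who could newly come to control Greywick.
Linh holds 100% of Basalt, so Linh controls Basalt.
Neither Linh nor any entity Linh controls holds any voting interest in Greywick.
So before the transaction, Linh does not control Greywick.
After the purchase, Linh holds 99% of Greywick directly, and Sable's stake falls to 1%.
Linh holds 99% of Greywick, so Linh controls Greywick.
Linh did not control Greywick before and does after, so the clause is triggered.

Yes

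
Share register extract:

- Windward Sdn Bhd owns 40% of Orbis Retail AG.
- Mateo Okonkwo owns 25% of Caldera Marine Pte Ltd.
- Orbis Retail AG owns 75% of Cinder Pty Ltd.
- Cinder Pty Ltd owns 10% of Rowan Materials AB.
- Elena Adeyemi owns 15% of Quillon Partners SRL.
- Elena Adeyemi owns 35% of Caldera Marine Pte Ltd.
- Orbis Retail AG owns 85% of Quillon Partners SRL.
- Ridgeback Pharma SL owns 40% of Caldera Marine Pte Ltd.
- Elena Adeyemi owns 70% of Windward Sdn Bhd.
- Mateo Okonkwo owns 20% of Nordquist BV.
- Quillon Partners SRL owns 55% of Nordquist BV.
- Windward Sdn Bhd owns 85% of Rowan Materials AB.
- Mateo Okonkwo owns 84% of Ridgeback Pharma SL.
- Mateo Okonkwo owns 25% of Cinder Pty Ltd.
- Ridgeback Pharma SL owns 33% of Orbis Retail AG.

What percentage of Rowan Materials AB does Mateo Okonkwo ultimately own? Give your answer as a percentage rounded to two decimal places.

Mateo reaches Rowan along 2 paths.
Via Cinder: 25% × 10% = 2.5%.
Via Ridgeback → Orbis → Cinder: 84% × 33% × 75% × 10% = 2.079%.
Total: 2.5% + 2.079% = 4.579%.
Rounded: 4.58%.

4.58%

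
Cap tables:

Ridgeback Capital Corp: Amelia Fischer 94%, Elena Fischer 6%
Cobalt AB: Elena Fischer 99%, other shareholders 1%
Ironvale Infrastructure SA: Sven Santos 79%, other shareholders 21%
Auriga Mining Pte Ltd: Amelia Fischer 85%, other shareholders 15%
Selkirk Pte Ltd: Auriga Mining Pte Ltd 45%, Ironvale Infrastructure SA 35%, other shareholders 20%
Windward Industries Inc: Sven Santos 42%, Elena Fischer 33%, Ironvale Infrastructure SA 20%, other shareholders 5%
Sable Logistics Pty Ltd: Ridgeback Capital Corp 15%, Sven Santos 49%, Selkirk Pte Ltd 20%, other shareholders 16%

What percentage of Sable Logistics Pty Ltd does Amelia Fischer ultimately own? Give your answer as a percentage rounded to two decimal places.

Amelia reaches Sable along 2 paths.
Via Ridgeback: 94% × 15% = 14.1%.
Via Auriga → Selkirk: 85% × 45% × 20% = 7.65%.
Total: 14.1% + 7.65% = 21.75%.

21.75%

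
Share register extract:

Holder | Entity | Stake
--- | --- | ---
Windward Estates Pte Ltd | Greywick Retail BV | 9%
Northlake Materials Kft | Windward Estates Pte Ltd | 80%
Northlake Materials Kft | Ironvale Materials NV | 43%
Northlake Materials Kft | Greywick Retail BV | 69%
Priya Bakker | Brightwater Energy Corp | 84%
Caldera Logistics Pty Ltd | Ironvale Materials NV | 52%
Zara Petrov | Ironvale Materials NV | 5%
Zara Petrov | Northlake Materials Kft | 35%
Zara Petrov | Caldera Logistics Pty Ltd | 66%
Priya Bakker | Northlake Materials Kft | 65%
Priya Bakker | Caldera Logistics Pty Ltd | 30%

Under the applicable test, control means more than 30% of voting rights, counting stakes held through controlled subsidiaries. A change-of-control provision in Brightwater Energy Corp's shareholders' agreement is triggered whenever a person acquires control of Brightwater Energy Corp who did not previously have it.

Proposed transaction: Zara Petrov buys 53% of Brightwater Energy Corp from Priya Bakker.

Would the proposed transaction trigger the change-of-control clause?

The purchase adds only to Zara's holdings (Priya's stake shrinks), so Zara is the only person who could newly come to control Brightwater.
Zara holds 66% of Caldera, so Zara controls Caldera.
Zara holds 35% of Northlake, so Zara controls Northlake.
Northlake and Caldera and Zara together hold 43% + 52% + 5% = 100% of Ironvale, so Zara controls Ironvale.
Northlake holds 80% of Windward, so Zara controls Windward.
Windward and Northlake together hold 9% + 69% = 78% of Greywick, so Zara controls Greywick.
Neither Zara nor any entity Zara controls holds any voting interest in Brightwater.
So before the transaction, Zara does not control Brightwater.
After the purchase, Zara holds 53% of Brightwater directly, and Priya's stake falls to 31%.
Zara holds 53% of Brightwater, so Zara controls Brightwater.
Zara did not control Brightwater before and does after, so the clause is triggered.

Yes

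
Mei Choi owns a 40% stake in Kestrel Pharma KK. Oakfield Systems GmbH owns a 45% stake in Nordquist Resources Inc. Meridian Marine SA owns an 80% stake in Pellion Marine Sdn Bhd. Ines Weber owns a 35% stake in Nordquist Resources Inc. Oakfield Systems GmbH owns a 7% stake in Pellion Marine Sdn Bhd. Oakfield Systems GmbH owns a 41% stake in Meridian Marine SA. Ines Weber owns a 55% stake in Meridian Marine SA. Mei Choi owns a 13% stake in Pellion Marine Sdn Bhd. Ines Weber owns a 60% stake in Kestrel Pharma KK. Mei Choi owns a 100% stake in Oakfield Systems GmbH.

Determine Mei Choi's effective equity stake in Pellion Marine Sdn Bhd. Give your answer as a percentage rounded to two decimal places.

52.80%

Mei reaches Pellion along 3 paths.
Direct stake: 13% = 13%.
Via Oakfield: 100% × 7% = 7%.
Via Oakfield → Meridian: 100% × 41% × 80% = 32.8%.
Total: 13% + 7% + 32.8% = 52.8%.
Rounded: 52.80%.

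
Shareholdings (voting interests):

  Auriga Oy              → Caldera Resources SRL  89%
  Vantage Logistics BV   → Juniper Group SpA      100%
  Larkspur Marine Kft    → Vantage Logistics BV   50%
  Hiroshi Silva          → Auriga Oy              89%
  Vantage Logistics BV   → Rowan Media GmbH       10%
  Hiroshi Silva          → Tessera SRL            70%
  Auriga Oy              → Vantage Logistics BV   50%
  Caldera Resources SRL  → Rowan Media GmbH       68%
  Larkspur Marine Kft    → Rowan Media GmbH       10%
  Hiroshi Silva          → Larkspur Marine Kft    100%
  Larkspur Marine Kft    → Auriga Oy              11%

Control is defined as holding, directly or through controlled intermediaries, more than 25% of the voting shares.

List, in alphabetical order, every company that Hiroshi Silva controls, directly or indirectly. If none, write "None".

Hiroshi holds 100% of Larkspur, so Hiroshi controls Larkspur.
Hiroshi holds 70% of Tessera, so Hiroshi controls Tessera.
Hiroshi and Larkspur together hold 89% + 11% = 100% of Auriga, so Hiroshi controls Auriga.
Larkspur and Auriga together hold 50% + 50% = 100% of Vantage, so Hiroshi controls Vantage.
Auriga holds 89% of Caldera, so Hiroshi controls Caldera.
Vantage holds 100% of Juniper, so Hiroshi controls Juniper.
Larkspur and Vantage and Caldera together hold 10% + 10% + 68% = 88% of Rowan, so Hiroshi controls Rowan.

Auriga Oy, Caldera Resources SRL, Juniper Group SpA, Larkspur Marine Kft, Rowan Media GmbH, Tessera SRL, Vantage Logistics BV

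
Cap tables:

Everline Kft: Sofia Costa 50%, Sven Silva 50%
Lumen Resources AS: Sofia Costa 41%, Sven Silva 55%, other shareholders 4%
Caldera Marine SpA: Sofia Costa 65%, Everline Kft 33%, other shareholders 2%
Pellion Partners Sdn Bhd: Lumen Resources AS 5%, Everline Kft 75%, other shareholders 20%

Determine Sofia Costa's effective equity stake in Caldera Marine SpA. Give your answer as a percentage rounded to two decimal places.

81.50%

Sofia reaches Caldera along 2 paths.
Direct stake: 65% = 65%.
Via Everline: 50% × 33% = 16.5%.
Total: 65% + 16.5% = 81.5%.
Rounded: 81.50%.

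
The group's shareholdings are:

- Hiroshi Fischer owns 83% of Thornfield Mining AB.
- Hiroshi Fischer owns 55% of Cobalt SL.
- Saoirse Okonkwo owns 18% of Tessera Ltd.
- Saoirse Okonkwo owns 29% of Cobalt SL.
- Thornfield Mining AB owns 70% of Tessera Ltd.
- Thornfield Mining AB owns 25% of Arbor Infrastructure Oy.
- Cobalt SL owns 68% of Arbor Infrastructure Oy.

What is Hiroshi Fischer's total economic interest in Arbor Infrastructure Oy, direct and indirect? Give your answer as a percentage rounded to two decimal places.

58.15%

Hiroshi reaches Arbor along 2 paths.
Via Cobalt: 55% × 68% = 37.4%.
Via Thornfield: 83% × 25% = 20.75%.
Total: 37.4% + 20.75% = 58.15%.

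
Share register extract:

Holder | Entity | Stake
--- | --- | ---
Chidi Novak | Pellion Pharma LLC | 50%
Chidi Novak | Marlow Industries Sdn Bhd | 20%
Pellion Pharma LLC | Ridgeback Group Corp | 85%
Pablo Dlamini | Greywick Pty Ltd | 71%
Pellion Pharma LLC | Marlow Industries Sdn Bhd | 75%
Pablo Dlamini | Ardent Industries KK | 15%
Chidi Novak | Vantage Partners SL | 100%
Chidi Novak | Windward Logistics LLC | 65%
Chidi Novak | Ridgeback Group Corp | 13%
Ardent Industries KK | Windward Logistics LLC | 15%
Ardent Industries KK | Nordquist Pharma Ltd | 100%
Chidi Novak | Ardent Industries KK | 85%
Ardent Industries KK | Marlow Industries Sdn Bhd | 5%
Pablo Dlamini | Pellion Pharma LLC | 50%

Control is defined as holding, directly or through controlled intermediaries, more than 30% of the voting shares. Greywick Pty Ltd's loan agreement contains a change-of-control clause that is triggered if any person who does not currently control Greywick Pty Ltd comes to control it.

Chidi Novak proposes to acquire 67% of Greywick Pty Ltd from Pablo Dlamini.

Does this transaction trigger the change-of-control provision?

Yes

The purchase adds only to Chidi's holdings (Pablo's stake shrinks), so Chidi is the only person who could newly come to control Greywick.
Chidi holds 100% of Vantage, so Chidi controls Vantage.
Chidi holds 50% of Pellion, so Chidi controls Pellion.
Chidi holds 85% of Ardent, so Chidi controls Ardent.
Chidi and Pellion and Ardent together hold 20% + 75% + 5% = 100% of Marlow, so Chidi controls Marlow.
Ardent and Chidi together hold 15% + 65% = 80% of Windward, so Chidi controls Windward.
Ardent holds 100% of Nordquist, so Chidi controls Nordquist.
Chidi and Pellion together hold 13% + 85% = 98% of Ridgeback, so Chidi controls Ridgeback.
Neither Chidi nor any entity Chidi controls holds any voting interest in Greywick.
So before the transaction, Chidi does not control Greywick.
After the purchase, Chidi holds 67% of Greywick directly, and Pablo's stake falls to 4%.
Chidi holds 67% of Greywick, so Chidi controls Greywick.
Chidi did not control Greywick before and does after, so the clause is triggered.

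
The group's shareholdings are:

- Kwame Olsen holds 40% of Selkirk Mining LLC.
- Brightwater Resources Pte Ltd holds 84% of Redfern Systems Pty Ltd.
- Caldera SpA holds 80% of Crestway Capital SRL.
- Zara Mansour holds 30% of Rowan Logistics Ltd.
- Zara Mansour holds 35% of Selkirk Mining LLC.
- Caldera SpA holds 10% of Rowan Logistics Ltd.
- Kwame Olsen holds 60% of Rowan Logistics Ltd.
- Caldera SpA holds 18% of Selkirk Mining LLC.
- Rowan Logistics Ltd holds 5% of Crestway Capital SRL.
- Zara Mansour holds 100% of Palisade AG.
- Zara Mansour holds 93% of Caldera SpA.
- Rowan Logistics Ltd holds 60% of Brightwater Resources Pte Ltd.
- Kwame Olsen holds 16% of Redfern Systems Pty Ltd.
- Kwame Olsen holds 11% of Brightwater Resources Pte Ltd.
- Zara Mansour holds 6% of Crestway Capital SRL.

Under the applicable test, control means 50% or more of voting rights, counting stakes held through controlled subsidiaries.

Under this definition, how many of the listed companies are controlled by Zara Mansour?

Zara holds 93% of Caldera, so Zara controls Caldera.
Zara holds 100% of Palisade, so Zara controls Palisade.
Zara and Caldera together hold 6% + 80% = 86% of Crestway, so Zara controls Crestway.
Zara and Caldera together hold 35% + 18% = 53% of Selkirk, so Zara controls Selkirk.
No other company's threshold is met.
Zara controls 4 companies.

4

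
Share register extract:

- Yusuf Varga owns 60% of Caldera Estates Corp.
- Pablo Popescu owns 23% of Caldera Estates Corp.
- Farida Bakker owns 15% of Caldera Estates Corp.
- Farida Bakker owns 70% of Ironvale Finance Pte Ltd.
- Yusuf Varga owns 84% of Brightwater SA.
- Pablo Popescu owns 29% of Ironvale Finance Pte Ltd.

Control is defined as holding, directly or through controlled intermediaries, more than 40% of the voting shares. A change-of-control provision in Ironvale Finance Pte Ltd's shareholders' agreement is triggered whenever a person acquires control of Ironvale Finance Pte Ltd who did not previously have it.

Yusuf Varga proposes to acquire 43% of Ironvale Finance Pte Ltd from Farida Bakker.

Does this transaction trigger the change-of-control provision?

Yes

The purchase adds only to Yusuf's holdings (Farida's stake shrinks), so Yusuf is the only person who could newly come to control Ironvale.
Yusuf holds 60% of Caldera, so Yusuf controls Caldera.
Yusuf holds 84% of Brightwater, so Yusuf controls Brightwater.
Neither Yusuf nor any entity Yusuf controls holds any voting interest in Ironvale.
So before the transaction, Yusuf does not control Ironvale.
After the purchase, Yusuf holds 43% of Ironvale directly, and Farida's stake falls to 27%.
Yusuf holds 43% of Ironvale, so Yusuf controls Ironvale.
Yusuf did not control Ironvale before and does after, so the clause is triggered.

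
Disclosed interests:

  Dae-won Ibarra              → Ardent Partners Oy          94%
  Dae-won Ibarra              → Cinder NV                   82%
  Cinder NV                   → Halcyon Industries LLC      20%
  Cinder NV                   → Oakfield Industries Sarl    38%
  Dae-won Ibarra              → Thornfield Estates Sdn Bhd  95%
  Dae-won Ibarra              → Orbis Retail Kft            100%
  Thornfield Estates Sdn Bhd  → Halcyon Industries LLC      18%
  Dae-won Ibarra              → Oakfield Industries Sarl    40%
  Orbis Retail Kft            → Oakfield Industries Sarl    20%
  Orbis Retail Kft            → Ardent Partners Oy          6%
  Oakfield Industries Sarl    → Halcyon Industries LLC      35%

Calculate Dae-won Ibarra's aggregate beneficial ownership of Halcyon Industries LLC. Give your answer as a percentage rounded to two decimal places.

65.41%

Dae-won reaches Halcyon along 5 paths.
Via Orbis → Oakfield: 100% × 20% × 35% = 7%.
Via Oakfield: 40% × 35% = 14%.
Via Cinder → Oakfield: 82% × 38% × 35% = 10.906%.
Via Thornfield: 95% × 18% = 17.1%.
Via Cinder: 82% × 20% = 16.4%.
Total: 7% + 14% + 10.906% + 17.1% + 16.4% = 65.406%.
Rounded: 65.41%.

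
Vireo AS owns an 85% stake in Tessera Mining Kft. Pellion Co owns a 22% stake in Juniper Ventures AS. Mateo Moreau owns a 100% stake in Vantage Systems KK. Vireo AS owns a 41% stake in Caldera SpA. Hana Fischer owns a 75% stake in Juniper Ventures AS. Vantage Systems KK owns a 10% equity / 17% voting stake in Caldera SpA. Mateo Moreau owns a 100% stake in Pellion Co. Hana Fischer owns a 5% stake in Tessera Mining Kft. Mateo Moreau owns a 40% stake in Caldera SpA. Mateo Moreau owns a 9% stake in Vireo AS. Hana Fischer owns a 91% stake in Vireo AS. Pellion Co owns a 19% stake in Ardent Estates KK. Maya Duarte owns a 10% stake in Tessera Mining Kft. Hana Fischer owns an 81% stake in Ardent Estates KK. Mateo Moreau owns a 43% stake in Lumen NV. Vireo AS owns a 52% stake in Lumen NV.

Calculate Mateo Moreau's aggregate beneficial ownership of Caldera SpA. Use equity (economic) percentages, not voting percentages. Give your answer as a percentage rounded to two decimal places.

Mateo reaches Caldera along 3 paths.
Via Vantage: 100% × 10% = 10%.
Direct stake: 40% = 40%.
Via Vireo: 9% × 41% = 3.69%.
Total: 10% + 40% + 3.69% = 53.69%.

53.69%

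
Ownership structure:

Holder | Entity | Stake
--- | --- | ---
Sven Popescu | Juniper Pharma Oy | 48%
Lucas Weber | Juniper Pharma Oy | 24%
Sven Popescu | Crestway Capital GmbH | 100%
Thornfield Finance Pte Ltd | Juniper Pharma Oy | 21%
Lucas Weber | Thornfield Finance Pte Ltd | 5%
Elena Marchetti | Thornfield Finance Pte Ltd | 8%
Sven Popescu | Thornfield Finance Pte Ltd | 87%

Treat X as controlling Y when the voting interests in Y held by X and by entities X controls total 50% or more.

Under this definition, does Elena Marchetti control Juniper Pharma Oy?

Elena's largest direct stake is 8% in Thornfield, which does not meet the threshold, so Elena controls no company.
Neither Elena nor any entity Elena controls holds any voting interest in Juniper.
So Elena does not control Juniper.

No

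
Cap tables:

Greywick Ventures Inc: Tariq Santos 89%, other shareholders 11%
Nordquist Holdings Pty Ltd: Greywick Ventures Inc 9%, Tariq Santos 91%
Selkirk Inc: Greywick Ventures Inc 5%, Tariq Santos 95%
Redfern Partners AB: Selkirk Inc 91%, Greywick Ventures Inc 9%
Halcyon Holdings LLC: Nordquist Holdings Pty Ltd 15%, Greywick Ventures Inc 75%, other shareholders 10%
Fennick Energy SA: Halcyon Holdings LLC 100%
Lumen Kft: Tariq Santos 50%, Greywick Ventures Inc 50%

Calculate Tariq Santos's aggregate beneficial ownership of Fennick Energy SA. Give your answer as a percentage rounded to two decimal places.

81.60%

Tariq reaches Fennick along 3 paths.
Via Greywick → Nordquist → Halcyon: 89% × 9% × 15% × 100% = 1.2015%.
Via Nordquist → Halcyon: 91% × 15% × 100% = 13.65%.
Via Greywick → Halcyon: 89% × 75% × 100% = 66.75%.
Total: 1.2015% + 13.65% + 66.75% = 81.6015%.
Rounded: 81.60%.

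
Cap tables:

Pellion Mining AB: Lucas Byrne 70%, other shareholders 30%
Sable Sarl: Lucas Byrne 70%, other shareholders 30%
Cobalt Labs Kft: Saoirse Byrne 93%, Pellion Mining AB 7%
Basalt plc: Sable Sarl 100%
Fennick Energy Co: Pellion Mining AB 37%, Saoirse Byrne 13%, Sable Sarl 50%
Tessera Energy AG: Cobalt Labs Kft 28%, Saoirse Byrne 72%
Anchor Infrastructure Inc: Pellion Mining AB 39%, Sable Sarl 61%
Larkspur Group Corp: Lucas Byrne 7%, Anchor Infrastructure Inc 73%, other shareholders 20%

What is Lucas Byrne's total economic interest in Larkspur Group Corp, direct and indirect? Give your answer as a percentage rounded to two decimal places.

58.10%

Lucas reaches Larkspur along 3 paths.
Direct stake: 7% = 7%.
Via Pellion → Anchor: 70% × 39% × 73% = 19.929%.
Via Sable → Anchor: 70% × 61% × 73% = 31.171%.
Total: 7% + 19.929% + 31.171% = 58.1%.
Rounded: 58.10%.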